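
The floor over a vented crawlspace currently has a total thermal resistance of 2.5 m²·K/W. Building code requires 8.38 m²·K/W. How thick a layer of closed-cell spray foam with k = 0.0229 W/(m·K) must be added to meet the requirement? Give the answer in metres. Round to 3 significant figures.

ΔR = 8.38 − 2.5 = 5.88 m²·K/W
L = ΔR × k = 5.88 × 0.0229 = 0.1347 m

0.135 m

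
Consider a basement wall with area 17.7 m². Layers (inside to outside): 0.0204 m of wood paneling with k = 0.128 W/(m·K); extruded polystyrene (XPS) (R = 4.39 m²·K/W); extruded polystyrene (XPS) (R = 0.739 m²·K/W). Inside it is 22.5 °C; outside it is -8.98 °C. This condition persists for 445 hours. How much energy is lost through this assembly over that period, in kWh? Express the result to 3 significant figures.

46.9 kWh

0.0204/0.128 = 0.1594
R_total = 0.1594 + 4.39 + 0.739 = 5.288 m²·K/W
Q = 17.7 × (22.5 − (-8.98)) / 5.288 = 105.4 W
E = 105.4 W × 445 h / 1000 = 46.89 kWh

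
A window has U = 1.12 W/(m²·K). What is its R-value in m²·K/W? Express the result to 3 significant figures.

0.893 m²·K/W

R = 1/U = 1/1.12 = 0.8929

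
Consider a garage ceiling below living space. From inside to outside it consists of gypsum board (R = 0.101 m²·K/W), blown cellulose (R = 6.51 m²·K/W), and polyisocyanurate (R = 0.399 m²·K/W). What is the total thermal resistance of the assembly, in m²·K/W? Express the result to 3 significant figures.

7.01 m²·K/W

R_total = 0.101 + 6.51 + 0.399 = 7.01 m²·K/W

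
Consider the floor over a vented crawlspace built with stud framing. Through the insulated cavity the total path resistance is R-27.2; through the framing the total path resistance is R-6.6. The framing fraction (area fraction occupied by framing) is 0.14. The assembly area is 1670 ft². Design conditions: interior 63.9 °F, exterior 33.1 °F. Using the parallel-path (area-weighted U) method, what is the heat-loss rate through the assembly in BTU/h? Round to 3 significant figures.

2720 BTU/h

U_eff = 0.86/27.2 + 0.14/6.6 = 0.03162 + 0.02121 = 0.05283
R_eff = 1/U_eff = 18.93 ft²·°F·h/BTU
Q = 1670 × (63.9 − 33.1) / 18.93 = 2717 BTU/h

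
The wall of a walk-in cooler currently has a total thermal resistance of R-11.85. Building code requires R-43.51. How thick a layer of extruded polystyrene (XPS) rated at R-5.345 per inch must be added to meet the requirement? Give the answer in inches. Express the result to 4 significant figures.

ΔR = 43.51 − 11.85 = 31.66 ft²·°F·h/BTU
L = ΔR / (R/in) = 31.66/5.345 = 5.9233 in

5.923 in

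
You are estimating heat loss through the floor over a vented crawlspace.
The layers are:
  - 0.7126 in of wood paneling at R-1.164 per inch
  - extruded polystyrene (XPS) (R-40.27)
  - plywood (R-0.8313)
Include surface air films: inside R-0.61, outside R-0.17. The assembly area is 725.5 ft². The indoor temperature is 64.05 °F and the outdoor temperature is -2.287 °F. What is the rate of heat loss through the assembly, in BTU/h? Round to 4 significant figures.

1127 BTU/h

0.7126 × 1.164 = 0.82947
R_total = 0.61 + 0.82947 + 40.27 + 0.8313 + 0.17 = 42.711 ft²·°F·h/BTU
Q = A·ΔT/R = 725.5 × (64.05 − (-2.287)) / 42.711 = 1126.8 BTU/h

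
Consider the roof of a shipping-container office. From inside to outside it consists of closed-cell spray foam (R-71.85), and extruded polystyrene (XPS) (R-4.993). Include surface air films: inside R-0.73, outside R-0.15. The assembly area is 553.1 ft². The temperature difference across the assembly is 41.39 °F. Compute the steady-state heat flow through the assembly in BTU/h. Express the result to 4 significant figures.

294.5 BTU/h

R_total = 0.73 + 71.85 + 4.993 + 0.15 = 77.723 ft²·°F·h/BTU
Q = A·ΔT/R = 553.1 × 41.39 / 77.723 = 294.54 BTU/h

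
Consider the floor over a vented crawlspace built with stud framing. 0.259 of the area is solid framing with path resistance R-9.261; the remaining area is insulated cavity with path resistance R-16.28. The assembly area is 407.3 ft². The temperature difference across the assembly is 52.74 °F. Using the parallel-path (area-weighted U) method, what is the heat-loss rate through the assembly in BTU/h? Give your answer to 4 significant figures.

1578 BTU/h

U_eff = 0.741/16.28 + 0.259/9.261 = 0.045516 + 0.027967 = 0.073483
R_eff = 1/U_eff = 13.609 ft²·°F·h/BTU
Q = 407.3 × 52.74 / 13.609 = 1578.5 BTU/h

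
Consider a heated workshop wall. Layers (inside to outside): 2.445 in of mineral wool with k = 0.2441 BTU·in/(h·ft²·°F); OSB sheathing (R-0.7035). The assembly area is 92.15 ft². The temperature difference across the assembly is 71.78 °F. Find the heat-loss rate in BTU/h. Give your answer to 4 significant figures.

2.445/0.2441 = 10.016
R_total = 10.016 + 0.7035 = 10.72 ft²·°F·h/BTU
Q = A·ΔT/R = 92.15 × 71.78 / 10.72 = 617.03 BTU/h

617.0 BTU/h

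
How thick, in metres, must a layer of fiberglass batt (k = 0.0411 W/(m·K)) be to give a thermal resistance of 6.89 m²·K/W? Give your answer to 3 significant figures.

0.283 m

L = R·k = 6.89 × 0.0411 = 0.2832 m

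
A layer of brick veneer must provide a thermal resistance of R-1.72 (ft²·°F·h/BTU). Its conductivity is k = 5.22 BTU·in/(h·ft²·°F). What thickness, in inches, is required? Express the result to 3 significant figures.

8.98 in

L = R × k = 1.72 × 5.22 = 8.978 in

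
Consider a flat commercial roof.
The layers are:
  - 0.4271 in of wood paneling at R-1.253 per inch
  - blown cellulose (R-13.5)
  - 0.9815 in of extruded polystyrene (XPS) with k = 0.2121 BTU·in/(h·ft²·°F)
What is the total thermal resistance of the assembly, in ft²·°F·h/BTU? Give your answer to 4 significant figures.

0.4271 × 1.253 = 0.53516
0.9815/0.2121 = 4.6275
R_total = 0.53516 + 13.5 + 4.6275 = 18.663 ft²·°F·h/BTU

18.66 ft²·°F·h/BTU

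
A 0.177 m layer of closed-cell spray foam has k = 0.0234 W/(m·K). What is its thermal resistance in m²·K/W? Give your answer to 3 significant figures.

7.56 m²·K/W

R = L/k = 0.177/0.0234 = 7.564 m²·K/W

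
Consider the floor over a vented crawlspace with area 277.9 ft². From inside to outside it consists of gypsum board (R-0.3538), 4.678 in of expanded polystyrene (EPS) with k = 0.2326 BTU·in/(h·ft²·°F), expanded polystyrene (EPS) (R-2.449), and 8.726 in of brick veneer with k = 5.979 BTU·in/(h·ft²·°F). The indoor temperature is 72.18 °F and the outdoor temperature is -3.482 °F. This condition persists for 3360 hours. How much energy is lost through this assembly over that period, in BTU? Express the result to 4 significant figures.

4.678/0.2326 = 20.112
8.726/5.979 = 1.4594
R_total = 0.3538 + 20.112 + 2.449 + 1.4594 = 24.374 ft²·°F·h/BTU
Q = 277.9 × (72.18 − (-3.482)) / 24.374 = 862.66 BTU/h
E = 862.66 × 3360 = 2898500 BTU

2899000 BTU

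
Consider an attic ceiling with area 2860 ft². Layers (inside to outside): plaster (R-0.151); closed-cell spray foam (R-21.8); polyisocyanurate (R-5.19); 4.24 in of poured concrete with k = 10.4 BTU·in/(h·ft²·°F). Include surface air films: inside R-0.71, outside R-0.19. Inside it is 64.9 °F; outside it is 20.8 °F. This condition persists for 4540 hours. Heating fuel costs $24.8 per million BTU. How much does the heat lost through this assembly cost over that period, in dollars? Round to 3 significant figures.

4.24/10.4 = 0.4077
R_total = 0.71 + 0.151 + 21.8 + 5.19 + 0.4077 + 0.19 = 28.45 ft²·°F·h/BTU
Q = 2860 × (64.9 − 20.8) / 28.45 = 4433 BTU/h
E = 4433 × 4540 = 20130000 BTU
Cost = 20130000/10⁶ × 24.8 = $499.2

499 dollars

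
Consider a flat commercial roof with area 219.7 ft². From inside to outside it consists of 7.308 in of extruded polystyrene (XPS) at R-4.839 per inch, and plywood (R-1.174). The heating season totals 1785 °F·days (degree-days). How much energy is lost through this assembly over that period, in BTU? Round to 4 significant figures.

257600 BTU

7.308 × 4.839 = 35.363
R_total = 35.363 + 1.174 = 36.537 ft²·°F·h/BTU
E = A × HDD × 24 / R = 219.7 × 1785 × 24 / 36.537 = 257600 BTU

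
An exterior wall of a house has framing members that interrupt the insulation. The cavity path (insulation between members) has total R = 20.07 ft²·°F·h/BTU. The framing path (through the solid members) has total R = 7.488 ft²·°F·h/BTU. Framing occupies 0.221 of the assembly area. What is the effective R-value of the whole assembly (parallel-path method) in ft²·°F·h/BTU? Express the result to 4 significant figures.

U_eff = 0.779/20.07 + 0.221/7.488 = 0.038814 + 0.029514 = 0.068328
R_eff = 1/U_eff = 14.635 ft²·°F·h/BTU

14.64 ft²·°F·h/BTU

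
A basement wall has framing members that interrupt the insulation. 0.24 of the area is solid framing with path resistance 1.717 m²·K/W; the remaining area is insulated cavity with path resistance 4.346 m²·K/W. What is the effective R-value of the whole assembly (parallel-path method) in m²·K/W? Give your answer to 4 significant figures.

U_eff = 0.76/4.346 + 0.24/1.717 = 0.17487 + 0.13978 = 0.31465
R_eff = 1/U_eff = 3.1781 m²·K/W

3.178 m²·K/W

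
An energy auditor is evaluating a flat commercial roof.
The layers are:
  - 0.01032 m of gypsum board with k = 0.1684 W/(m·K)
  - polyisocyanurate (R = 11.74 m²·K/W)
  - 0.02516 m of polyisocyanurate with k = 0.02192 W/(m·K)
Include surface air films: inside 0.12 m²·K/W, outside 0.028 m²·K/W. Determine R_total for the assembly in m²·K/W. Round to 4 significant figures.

0.01032/0.1684 = 0.061283
0.02516/0.02192 = 1.1478
R_total = 0.12 + 0.061283 + 11.74 + 1.1478 + 0.028 = 13.097 m²·K/W

13.10 m²·K/W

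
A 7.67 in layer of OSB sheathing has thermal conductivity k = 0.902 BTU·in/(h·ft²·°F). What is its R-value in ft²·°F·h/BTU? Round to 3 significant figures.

R = L/k = 7.67/0.902 = 8.503 ft²·°F·h/BTU

8.50 ft²·°F·h/BTU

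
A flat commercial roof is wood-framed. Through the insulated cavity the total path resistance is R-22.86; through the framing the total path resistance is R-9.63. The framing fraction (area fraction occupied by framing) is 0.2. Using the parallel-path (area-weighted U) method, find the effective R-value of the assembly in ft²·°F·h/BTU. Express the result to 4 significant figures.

U_eff = 0.8/22.86 + 0.2/9.63 = 0.034996 + 0.020768 = 0.055764
R_eff = 1/U_eff = 17.933 ft²·°F·h/BTU

17.93 ft²·°F·h/BTU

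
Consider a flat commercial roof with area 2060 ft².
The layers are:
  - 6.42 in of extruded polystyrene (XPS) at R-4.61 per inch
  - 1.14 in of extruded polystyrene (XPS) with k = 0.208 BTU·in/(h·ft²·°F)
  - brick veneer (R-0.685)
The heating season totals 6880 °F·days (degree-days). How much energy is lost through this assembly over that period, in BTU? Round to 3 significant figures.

6.42 × 4.61 = 29.6
1.14/0.208 = 5.481
R_total = 29.6 + 5.481 + 0.685 = 35.76 ft²·°F·h/BTU
E = A × HDD × 24 / R = 2060 × 6880 × 24 / 35.76 = 9511000 BTU

9510000 BTU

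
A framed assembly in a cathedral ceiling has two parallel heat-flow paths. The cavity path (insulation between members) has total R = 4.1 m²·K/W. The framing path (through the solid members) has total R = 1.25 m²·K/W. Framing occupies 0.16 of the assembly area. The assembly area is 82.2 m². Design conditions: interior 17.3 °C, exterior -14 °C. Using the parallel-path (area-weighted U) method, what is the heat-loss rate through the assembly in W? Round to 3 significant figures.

U_eff = 0.84/4.1 + 0.16/1.25 = 0.2049 + 0.128 = 0.3329
R_eff = 1/U_eff = 3.004 m²·K/W
Q = 82.2 × (17.3 − (-14)) / 3.004 = 856.4 W

856 W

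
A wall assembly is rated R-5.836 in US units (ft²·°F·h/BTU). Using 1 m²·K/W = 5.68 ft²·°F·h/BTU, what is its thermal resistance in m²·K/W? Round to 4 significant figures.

1.027 m²·K/W

R_SI = 5.836/5.68 = 1.0275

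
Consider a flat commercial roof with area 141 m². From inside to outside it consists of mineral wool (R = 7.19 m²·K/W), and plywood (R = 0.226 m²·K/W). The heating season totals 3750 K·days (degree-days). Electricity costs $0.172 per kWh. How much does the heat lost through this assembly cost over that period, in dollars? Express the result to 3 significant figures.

R_total = 7.19 + 0.226 = 7.416 m²·K/W
E = A × HDD × 24 / R / 1000 = 141 × 3750 × 24 / 7.416 / 1000 = 1711 kWh
Cost = 1711 × 0.172 = $294.3

294 dollars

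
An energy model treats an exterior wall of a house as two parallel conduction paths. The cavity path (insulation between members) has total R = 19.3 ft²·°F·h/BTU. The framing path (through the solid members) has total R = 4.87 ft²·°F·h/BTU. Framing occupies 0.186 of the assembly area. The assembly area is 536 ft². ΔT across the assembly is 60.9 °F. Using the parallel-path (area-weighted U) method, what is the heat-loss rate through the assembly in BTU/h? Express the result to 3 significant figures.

2620 BTU/h

U_eff = 0.814/19.3 + 0.186/4.87 = 0.04218 + 0.03819 = 0.08037
R_eff = 1/U_eff = 12.44 ft²·°F·h/BTU
Q = 536 × 60.9 / 12.44 = 2623 BTU/h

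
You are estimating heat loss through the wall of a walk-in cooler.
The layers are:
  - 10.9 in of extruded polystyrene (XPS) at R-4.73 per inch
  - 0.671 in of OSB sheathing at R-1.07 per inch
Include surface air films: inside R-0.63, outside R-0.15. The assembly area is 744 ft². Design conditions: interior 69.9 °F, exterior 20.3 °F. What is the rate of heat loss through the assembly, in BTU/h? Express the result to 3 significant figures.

696 BTU/h

10.9 × 4.73 = 51.56
0.671 × 1.07 = 0.718
R_total = 0.63 + 51.56 + 0.718 + 0.15 = 53.05 ft²·°F·h/BTU
Q = A·ΔT/R = 744 × (69.9 − 20.3) / 53.05 = 695.6 BTU/h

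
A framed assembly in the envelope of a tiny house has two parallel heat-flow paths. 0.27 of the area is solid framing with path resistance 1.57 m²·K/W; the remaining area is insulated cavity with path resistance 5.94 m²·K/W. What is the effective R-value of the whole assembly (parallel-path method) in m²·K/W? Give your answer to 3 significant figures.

U_eff = 0.73/5.94 + 0.27/1.57 = 0.1229 + 0.172 = 0.2949
R_eff = 1/U_eff = 3.391 m²·K/W

3.39 m²·K/W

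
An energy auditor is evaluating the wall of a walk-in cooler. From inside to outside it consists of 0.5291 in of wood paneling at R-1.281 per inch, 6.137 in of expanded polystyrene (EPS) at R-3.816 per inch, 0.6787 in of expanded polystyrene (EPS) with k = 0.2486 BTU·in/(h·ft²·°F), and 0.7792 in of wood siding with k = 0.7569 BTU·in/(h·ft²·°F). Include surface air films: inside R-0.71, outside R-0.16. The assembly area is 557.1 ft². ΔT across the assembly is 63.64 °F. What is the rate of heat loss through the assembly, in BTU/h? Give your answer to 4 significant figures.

0.5291 × 1.281 = 0.67778
6.137 × 3.816 = 23.419
0.6787/0.2486 = 2.7301
0.7792/0.7569 = 1.0295
R_total = 0.71 + 0.67778 + 23.419 + 2.7301 + 1.0295 + 0.16 = 28.726 ft²·°F·h/BTU
Q = A·ΔT/R = 557.1 × 63.64 / 28.726 = 1234.2 BTU/h

1234 BTU/h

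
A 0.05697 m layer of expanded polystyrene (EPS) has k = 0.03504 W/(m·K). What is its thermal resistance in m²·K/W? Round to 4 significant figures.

R = L/k = 0.05697/0.03504 = 1.6259 m²·K/W

1.626 m²·K/W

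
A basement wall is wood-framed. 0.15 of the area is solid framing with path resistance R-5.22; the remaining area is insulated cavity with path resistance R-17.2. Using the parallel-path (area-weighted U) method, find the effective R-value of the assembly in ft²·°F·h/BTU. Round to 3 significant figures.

U_eff = 0.85/17.2 + 0.15/5.22 = 0.04942 + 0.02874 = 0.07815
R_eff = 1/U_eff = 12.8 ft²·°F·h/BTU

12.8 ft²·°F·h/BTU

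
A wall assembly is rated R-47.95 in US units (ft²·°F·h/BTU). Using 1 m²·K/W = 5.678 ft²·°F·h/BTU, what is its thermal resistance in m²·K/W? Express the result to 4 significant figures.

8.445 m²·K/W

R_SI = 47.95/5.678 = 8.4449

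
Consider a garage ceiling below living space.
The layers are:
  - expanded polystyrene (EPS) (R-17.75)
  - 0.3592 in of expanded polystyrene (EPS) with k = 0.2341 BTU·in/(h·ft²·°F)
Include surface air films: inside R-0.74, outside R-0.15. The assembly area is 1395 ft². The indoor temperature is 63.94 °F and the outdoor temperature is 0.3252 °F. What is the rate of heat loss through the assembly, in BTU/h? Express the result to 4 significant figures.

0.3592/0.2341 = 1.5344
R_total = 0.74 + 17.75 + 1.5344 + 0.15 = 20.174 ft²·°F·h/BTU
Q = A·ΔT/R = 1395 × (63.94 − 0.3252) / 20.174 = 4398.8 BTU/h

4399 BTU/h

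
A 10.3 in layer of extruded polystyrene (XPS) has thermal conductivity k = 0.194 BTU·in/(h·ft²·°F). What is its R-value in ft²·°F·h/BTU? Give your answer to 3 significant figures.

53.1 ft²·°F·h/BTU

R = L/k = 10.3/0.194 = 53.09 ft²·°F·h/BTU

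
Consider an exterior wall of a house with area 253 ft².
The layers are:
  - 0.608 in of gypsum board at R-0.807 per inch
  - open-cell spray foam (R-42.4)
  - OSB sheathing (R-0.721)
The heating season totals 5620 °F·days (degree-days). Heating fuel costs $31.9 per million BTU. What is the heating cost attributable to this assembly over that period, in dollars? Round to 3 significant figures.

0.608 × 0.807 = 0.4907
R_total = 0.4907 + 42.4 + 0.721 = 43.61 ft²·°F·h/BTU
E = A × HDD × 24 / R = 253 × 5620 × 24 / 43.61 = 782500 BTU
Cost = 782500/10⁶ × 31.9 = $24.96

25.0 dollars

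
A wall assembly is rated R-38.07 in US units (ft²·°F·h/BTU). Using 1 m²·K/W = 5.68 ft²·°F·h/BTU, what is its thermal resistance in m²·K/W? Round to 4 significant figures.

6.702 m²·K/W

R_SI = 38.07/5.68 = 6.7025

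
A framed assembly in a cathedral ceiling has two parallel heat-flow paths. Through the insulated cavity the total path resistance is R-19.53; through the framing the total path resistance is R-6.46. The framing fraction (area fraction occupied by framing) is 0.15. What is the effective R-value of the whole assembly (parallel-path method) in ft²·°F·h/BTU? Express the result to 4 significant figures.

U_eff = 0.85/19.53 + 0.15/6.46 = 0.043523 + 0.02322 = 0.066743
R_eff = 1/U_eff = 14.983 ft²·°F·h/BTU

14.98 ft²·°F·h/BTU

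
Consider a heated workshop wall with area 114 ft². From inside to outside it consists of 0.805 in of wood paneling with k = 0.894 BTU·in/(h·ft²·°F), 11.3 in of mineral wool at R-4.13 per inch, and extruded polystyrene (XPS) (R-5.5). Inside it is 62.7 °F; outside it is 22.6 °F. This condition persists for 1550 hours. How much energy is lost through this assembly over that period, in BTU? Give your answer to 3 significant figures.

0.805/0.894 = 0.9004
11.3 × 4.13 = 46.67
R_total = 0.9004 + 46.67 + 5.5 = 53.07 ft²·°F·h/BTU
Q = 114 × (62.7 − 22.6) / 53.07 = 86.14 BTU/h
E = 86.14 × 1550 = 133500 BTU

134000 BTU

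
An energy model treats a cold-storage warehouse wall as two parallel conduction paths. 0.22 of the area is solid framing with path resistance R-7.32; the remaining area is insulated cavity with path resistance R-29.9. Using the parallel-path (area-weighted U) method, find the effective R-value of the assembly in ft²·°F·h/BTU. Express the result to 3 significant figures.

17.8 ft²·°F·h/BTU

U_eff = 0.78/29.9 + 0.22/7.32 = 0.02609 + 0.03005 = 0.05614
R_eff = 1/U_eff = 17.81 ft²·°F·h/BTU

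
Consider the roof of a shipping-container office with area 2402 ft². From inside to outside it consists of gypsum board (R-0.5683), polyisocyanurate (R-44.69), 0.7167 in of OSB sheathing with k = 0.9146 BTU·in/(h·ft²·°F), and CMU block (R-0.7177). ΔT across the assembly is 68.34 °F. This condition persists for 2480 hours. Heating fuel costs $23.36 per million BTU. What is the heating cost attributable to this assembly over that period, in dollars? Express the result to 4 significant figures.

203.4 dollars

0.7167/0.9146 = 0.78362
R_total = 0.5683 + 44.69 + 0.78362 + 0.7177 = 46.76 ft²·°F·h/BTU
Q = 2402 × 68.34 / 46.76 = 3510.6 BTU/h
E = 3510.6 × 2480 = 8706200 BTU
Cost = 8706200/10⁶ × 23.36 = $203.38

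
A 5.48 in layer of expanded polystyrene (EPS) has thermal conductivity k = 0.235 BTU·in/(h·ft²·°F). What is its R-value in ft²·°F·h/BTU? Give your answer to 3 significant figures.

23.3 ft²·°F·h/BTU

R = L/k = 5.48/0.235 = 23.32 ft²·°F·h/BTU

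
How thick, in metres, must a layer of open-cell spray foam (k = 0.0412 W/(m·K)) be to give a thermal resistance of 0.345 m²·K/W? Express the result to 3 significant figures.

0.0142 m

L = R·k = 0.345 × 0.0412 = 0.01421 m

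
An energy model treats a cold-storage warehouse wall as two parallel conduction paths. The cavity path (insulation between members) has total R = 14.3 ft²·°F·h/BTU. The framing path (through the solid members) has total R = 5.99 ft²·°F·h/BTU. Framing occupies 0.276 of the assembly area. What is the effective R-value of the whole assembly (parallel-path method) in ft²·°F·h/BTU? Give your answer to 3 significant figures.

10.3 ft²·°F·h/BTU

U_eff = 0.724/14.3 + 0.276/5.99 = 0.05063 + 0.04608 = 0.09671
R_eff = 1/U_eff = 10.34 ft²·°F·h/BTU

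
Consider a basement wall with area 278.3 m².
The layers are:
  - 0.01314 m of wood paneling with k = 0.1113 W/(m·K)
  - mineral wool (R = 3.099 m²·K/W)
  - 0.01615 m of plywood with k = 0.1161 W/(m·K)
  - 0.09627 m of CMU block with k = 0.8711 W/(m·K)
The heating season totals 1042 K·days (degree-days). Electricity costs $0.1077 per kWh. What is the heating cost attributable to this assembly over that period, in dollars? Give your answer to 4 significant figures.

0.01314/0.1113 = 0.11806
0.01615/0.1161 = 0.1391
0.09627/0.8711 = 0.11052
R_total = 0.11806 + 3.099 + 0.1391 + 0.11052 = 3.4667 m²·K/W
E = A × HDD × 24 / R / 1000 = 278.3 × 1042 × 24 / 3.4667 / 1000 = 2007.6 kWh
Cost = 2007.6 × 0.1077 = $216.22

216.2 dollars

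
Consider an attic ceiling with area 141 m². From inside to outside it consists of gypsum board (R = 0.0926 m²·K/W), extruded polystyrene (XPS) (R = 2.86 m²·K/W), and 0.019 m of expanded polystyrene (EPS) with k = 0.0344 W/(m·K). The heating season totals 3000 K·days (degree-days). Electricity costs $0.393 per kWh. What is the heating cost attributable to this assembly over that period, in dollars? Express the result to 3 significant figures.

1140 dollars

0.019/0.0344 = 0.5523
R_total = 0.0926 + 2.86 + 0.5523 = 3.505 m²·K/W
E = A × HDD × 24 / R / 1000 = 141 × 3000 × 24 / 3.505 / 1000 = 2896 kWh
Cost = 2896 × 0.393 = $1138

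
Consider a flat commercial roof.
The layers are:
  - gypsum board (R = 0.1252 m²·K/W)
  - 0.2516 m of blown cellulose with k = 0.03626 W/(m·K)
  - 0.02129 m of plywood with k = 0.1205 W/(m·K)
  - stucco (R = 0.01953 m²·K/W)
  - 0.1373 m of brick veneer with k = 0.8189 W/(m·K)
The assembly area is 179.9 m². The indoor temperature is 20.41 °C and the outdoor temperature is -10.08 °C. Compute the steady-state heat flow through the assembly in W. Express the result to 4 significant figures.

738.5 W

0.2516/0.03626 = 6.9388
0.02129/0.1205 = 0.17668
0.1373/0.8189 = 0.16766
R_total = 0.1252 + 6.9388 + 0.17668 + 0.01953 + 0.16766 = 7.4278 m²·K/W
Q = A·ΔT/R = 179.9 × (20.41 − (-10.08)) / 7.4278 = 738.46 W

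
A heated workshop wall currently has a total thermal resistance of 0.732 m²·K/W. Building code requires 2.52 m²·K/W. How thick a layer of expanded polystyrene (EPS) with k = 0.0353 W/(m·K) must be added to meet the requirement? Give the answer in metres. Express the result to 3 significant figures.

ΔR = 2.52 − 0.732 = 1.788 m²·K/W
L = ΔR × k = 1.788 × 0.0353 = 0.06312 m

0.0631 m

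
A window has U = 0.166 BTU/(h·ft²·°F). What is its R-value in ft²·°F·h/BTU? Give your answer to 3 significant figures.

6.02 ft²·°F·h/BTU

R = 1/U = 1/0.166 = 6.024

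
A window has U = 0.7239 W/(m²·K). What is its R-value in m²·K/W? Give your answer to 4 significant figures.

R = 1/U = 1/0.7239 = 1.3814

1.381 m²·K/W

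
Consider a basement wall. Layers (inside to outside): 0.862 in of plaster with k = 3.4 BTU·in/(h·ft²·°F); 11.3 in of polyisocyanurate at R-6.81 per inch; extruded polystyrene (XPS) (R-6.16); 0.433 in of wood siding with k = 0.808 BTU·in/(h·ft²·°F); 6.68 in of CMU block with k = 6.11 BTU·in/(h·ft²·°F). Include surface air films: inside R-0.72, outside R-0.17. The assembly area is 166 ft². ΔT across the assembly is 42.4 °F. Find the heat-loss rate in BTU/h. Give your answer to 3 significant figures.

0.862/3.4 = 0.2535
11.3 × 6.81 = 76.95
0.433/0.808 = 0.5359
6.68/6.11 = 1.093
R_total = 0.72 + 0.2535 + 76.95 + 6.16 + 0.5359 + 1.093 + 0.17 = 85.89 ft²·°F·h/BTU
Q = A·ΔT/R = 166 × 42.4 / 85.89 = 81.95 BTU/h

82.0 BTU/h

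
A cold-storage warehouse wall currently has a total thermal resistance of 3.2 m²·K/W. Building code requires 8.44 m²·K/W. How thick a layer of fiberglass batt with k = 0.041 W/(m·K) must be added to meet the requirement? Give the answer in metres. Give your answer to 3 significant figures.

ΔR = 8.44 − 3.2 = 5.24 m²·K/W
L = ΔR × k = 5.24 × 0.041 = 0.2148 m

0.215 m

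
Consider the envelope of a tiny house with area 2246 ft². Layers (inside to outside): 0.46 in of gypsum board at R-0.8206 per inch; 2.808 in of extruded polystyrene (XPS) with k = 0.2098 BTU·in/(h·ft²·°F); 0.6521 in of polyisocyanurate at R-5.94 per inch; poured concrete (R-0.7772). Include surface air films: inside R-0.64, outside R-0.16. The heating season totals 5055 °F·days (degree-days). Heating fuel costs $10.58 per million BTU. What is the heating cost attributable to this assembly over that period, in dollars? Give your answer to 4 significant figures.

150.1 dollars

0.46 × 0.8206 = 0.37748
2.808/0.2098 = 13.384
0.6521 × 5.94 = 3.8735
R_total = 0.64 + 0.37748 + 13.384 + 3.8735 + 0.7772 + 0.16 = 19.212 ft²·°F·h/BTU
E = A × HDD × 24 / R = 2246 × 5055 × 24 / 19.212 = 14183000 BTU
Cost = 14183000/10⁶ × 10.58 = $150.05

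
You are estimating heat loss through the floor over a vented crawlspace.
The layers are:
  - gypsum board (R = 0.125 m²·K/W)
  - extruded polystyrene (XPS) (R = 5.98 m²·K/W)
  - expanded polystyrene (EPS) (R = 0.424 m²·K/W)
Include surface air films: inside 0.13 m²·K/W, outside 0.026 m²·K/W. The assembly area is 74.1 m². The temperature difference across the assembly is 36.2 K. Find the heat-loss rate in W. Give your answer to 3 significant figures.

R_total = 0.13 + 0.125 + 5.98 + 0.424 + 0.026 = 6.685 m²·K/W
Q = A·ΔT/R = 74.1 × 36.2 / 6.685 = 401.3 W

401 W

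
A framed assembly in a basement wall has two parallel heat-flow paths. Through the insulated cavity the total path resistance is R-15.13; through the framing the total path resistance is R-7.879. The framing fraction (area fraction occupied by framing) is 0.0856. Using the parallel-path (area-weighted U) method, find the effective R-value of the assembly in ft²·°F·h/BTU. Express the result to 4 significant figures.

U_eff = 0.9144/15.13 + 0.0856/7.879 = 0.060436 + 0.010864 = 0.071301
R_eff = 1/U_eff = 14.025 ft²·°F·h/BTU

14.03 ft²·°F·h/BTU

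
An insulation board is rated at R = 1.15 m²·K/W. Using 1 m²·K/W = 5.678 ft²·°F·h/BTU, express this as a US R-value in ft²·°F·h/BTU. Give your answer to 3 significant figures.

6.53 ft²·°F·h/BTU

R_US = 1.15 × 5.678 = 6.53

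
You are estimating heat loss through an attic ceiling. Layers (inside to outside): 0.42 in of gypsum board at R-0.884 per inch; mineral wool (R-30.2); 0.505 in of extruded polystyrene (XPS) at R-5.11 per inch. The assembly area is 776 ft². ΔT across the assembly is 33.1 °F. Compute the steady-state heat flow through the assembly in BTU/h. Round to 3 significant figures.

775 BTU/h

0.42 × 0.884 = 0.3713
0.505 × 5.11 = 2.581
R_total = 0.3713 + 30.2 + 2.581 = 33.15 ft²·°F·h/BTU
Q = A·ΔT/R = 776 × 33.1 / 33.15 = 774.8 BTU/h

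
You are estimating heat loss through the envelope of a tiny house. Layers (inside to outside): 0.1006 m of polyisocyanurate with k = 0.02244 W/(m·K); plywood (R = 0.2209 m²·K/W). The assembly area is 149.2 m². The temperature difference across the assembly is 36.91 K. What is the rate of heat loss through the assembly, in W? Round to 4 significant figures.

1171 W

0.1006/0.02244 = 4.4831
R_total = 4.4831 + 0.2209 = 4.704 m²·K/W
Q = A·ΔT/R = 149.2 × 36.91 / 4.704 = 1170.7 W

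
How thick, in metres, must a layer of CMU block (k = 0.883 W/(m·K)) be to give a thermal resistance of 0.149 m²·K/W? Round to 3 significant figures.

0.132 m

L = R·k = 0.149 × 0.883 = 0.1316 m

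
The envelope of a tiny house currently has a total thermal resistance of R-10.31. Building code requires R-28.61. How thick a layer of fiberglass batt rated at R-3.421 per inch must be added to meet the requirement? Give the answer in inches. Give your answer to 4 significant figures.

ΔR = 28.61 − 10.31 = 18.3 ft²·°F·h/BTU
L = ΔR / (R/in) = 18.3/3.421 = 5.3493 in

5.349 in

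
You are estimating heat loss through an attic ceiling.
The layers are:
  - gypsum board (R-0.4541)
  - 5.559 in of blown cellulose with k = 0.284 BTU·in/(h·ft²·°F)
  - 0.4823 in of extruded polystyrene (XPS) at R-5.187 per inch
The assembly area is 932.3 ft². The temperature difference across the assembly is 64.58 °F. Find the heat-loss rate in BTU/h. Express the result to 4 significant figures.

5.559/0.284 = 19.574
0.4823 × 5.187 = 2.5017
R_total = 0.4541 + 19.574 + 2.5017 = 22.53 ft²·°F·h/BTU
Q = A·ΔT/R = 932.3 × 64.58 / 22.53 = 2672.4 BTU/h

2672 BTU/h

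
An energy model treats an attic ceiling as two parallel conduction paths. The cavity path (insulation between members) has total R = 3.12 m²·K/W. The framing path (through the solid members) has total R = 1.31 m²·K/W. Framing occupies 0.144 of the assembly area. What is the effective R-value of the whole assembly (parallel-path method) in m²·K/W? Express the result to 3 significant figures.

2.60 m²·K/W

U_eff = 0.856/3.12 + 0.144/1.31 = 0.2744 + 0.1099 = 0.3843
R_eff = 1/U_eff = 2.602 m²·K/W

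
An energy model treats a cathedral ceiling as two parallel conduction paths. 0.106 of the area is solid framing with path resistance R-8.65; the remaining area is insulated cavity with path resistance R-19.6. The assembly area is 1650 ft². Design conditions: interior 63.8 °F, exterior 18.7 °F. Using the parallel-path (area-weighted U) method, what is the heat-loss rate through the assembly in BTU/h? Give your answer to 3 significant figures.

U_eff = 0.894/19.6 + 0.106/8.65 = 0.04561 + 0.01225 = 0.05787
R_eff = 1/U_eff = 17.28 ft²·°F·h/BTU
Q = 1650 × (63.8 − 18.7) / 17.28 = 4306 BTU/h

4310 BTU/h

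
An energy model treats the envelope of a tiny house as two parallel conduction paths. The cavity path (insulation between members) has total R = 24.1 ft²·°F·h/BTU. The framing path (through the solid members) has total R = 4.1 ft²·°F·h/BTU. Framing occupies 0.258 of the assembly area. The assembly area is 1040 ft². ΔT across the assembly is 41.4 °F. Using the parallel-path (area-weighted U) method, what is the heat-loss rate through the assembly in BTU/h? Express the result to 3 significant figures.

U_eff = 0.742/24.1 + 0.258/4.1 = 0.03079 + 0.06293 = 0.09372
R_eff = 1/U_eff = 10.67 ft²·°F·h/BTU
Q = 1040 × 41.4 / 10.67 = 4035 BTU/h

4040 BTU/h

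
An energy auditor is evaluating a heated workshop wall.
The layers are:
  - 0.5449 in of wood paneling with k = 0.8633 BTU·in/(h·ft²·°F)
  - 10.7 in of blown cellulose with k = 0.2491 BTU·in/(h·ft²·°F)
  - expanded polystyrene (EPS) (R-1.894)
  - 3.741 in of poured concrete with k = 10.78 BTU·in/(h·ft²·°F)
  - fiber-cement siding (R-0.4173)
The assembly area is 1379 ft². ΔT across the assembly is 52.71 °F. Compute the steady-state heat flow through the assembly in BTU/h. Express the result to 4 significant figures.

1572 BTU/h

0.5449/0.8633 = 0.63118
10.7/0.2491 = 42.955
3.741/10.78 = 0.34703
R_total = 0.63118 + 42.955 + 1.894 + 0.34703 + 0.4173 = 46.244 ft²·°F·h/BTU
Q = A·ΔT/R = 1379 × 52.71 / 46.244 = 1571.8 BTU/h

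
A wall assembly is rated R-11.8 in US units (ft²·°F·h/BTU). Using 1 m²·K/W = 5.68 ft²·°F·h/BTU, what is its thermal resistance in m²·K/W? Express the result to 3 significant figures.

2.08 m²·K/W

R_SI = 11.8/5.68 = 2.077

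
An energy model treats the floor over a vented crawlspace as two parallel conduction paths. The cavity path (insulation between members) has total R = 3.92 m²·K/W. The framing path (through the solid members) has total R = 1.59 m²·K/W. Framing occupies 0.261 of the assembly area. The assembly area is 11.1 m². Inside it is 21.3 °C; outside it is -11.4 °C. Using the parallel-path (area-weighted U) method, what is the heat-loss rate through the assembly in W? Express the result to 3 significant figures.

U_eff = 0.739/3.92 + 0.261/1.59 = 0.1885 + 0.1642 = 0.3527
R_eff = 1/U_eff = 2.836 m²·K/W
Q = 11.1 × (21.3 − (-11.4)) / 2.836 = 128 W

128 W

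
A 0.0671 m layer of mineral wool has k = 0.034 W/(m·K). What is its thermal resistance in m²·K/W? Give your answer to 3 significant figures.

1.97 m²·K/W

R = L/k = 0.0671/0.034 = 1.974 m²·K/W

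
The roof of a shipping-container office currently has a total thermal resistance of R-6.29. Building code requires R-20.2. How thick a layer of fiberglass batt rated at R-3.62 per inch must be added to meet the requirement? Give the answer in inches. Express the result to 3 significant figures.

3.84 in

ΔR = 20.2 − 6.29 = 13.91 ft²·°F·h/BTU
L = ΔR / (R/in) = 13.91/3.62 = 3.843 in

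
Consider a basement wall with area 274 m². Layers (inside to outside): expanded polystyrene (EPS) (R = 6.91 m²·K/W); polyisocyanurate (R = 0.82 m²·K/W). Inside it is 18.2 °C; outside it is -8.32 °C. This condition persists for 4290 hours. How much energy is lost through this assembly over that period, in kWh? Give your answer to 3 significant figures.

R_total = 6.91 + 0.82 = 7.73 m²·K/W
Q = 274 × (18.2 − (-8.32)) / 7.73 = 940 W
E = 940 W × 4290 h / 1000 = 4033 kWh

4030 kWh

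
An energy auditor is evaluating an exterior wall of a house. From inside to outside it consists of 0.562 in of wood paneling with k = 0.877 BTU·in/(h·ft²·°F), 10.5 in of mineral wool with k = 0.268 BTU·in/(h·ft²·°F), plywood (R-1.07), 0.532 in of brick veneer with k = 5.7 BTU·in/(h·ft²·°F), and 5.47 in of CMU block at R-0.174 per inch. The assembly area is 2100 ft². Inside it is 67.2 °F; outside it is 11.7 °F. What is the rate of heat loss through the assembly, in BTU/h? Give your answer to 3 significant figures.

0.562/0.877 = 0.6408
10.5/0.268 = 39.18
0.532/5.7 = 0.09333
5.47 × 0.174 = 0.9518
R_total = 0.6408 + 39.18 + 1.07 + 0.09333 + 0.9518 = 41.94 ft²·°F·h/BTU
Q = A·ΔT/R = 2100 × (67.2 − 11.7) / 41.94 = 2779 BTU/h

2780 BTU/h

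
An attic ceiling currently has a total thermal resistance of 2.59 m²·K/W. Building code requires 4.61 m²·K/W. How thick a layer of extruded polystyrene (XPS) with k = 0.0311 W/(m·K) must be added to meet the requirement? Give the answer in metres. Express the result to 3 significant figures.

ΔR = 4.61 − 2.59 = 2.02 m²·K/W
L = ΔR × k = 2.02 × 0.0311 = 0.06282 m

0.0628 m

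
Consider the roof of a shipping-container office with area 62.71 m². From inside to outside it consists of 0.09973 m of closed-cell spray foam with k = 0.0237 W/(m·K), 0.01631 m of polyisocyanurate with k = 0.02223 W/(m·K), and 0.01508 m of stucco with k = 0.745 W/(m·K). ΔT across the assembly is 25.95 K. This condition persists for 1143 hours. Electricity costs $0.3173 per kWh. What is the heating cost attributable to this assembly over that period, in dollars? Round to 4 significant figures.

0.09973/0.0237 = 4.208
0.01631/0.02223 = 0.73369
0.01508/0.745 = 0.020242
R_total = 4.208 + 0.73369 + 0.020242 = 4.962 m²·K/W
Q = 62.71 × 25.95 / 4.962 = 327.96 W
E = 327.96 W × 1143 h / 1000 = 374.86 kWh
Cost = 374.86 × 0.3173 = $118.94

118.9 dollars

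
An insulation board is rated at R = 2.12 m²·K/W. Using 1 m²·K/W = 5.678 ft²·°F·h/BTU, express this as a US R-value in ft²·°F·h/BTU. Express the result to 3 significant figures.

R_US = 2.12 × 5.678 = 12.04

12.0 ft²·°F·h/BTU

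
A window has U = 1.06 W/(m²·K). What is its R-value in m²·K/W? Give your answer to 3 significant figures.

0.943 m²·K/W

R = 1/U = 1/1.06 = 0.9434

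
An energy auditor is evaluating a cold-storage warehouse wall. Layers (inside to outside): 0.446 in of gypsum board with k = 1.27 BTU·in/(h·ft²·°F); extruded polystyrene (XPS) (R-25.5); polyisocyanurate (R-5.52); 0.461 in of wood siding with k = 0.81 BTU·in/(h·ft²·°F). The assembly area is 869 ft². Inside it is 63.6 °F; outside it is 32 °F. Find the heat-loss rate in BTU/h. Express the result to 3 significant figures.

0.446/1.27 = 0.3512
0.461/0.81 = 0.5691
R_total = 0.3512 + 25.5 + 5.52 + 0.5691 = 31.94 ft²·°F·h/BTU
Q = A·ΔT/R = 869 × (63.6 − 32) / 31.94 = 859.7 BTU/h

860 BTU/h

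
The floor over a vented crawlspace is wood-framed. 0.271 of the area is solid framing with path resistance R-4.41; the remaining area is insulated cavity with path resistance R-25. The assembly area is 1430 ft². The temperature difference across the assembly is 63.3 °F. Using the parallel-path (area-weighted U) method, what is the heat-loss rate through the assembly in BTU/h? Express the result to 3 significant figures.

U_eff = 0.729/25 + 0.271/4.41 = 0.02916 + 0.06145 = 0.09061
R_eff = 1/U_eff = 11.04 ft²·°F·h/BTU
Q = 1430 × 63.3 / 11.04 = 8202 BTU/h

8200 BTU/h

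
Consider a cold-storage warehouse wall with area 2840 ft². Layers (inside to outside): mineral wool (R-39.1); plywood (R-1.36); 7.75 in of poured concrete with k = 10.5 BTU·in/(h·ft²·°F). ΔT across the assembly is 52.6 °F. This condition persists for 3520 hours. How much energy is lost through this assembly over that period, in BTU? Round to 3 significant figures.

12800000 BTU

7.75/10.5 = 0.7381
R_total = 39.1 + 1.36 + 0.7381 = 41.2 ft²·°F·h/BTU
Q = 2840 × 52.6 / 41.2 = 3626 BTU/h
E = 3626 × 3520 = 12760000 BTU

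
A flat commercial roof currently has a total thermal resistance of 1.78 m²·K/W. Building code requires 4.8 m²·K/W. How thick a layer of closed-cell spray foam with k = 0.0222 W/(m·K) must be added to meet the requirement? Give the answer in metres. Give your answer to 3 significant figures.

0.0670 m

ΔR = 4.8 − 1.78 = 3.02 m²·K/W
L = ΔR × k = 3.02 × 0.0222 = 0.06704 m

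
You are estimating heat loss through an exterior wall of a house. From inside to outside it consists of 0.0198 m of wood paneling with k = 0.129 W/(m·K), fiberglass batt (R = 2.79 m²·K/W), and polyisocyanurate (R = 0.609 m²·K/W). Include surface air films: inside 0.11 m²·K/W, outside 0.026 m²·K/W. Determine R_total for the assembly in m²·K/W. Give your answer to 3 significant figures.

3.69 m²·K/W

0.0198/0.129 = 0.1535
R_total = 0.11 + 0.1535 + 2.79 + 0.609 + 0.026 = 3.688 m²·K/W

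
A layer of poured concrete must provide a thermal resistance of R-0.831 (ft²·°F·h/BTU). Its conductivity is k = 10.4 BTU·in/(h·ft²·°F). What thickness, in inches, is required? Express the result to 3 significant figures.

8.64 in

L = R × k = 0.831 × 10.4 = 8.642 in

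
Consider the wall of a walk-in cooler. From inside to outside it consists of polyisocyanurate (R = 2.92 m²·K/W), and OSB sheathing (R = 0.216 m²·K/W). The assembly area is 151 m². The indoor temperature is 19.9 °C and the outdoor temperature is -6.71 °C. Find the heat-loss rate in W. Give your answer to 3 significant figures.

R_total = 2.92 + 0.216 = 3.136 m²·K/W
Q = A·ΔT/R = 151 × (19.9 − (-6.71)) / 3.136 = 1281 W

1280 W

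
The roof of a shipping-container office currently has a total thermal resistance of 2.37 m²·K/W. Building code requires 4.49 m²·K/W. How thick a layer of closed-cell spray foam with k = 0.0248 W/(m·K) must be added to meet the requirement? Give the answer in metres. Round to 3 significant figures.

0.0526 m

ΔR = 4.49 − 2.37 = 2.12 m²·K/W
L = ΔR × k = 2.12 × 0.0248 = 0.05258 m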